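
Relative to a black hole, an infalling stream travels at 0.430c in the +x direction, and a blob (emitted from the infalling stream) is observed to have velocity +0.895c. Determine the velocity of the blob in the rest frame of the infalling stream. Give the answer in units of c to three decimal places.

Invert the composition law: u' = (u − v)/(1 − uv/c²).
u' = (0.895 − 0.430) / (1 − (0.895)(0.430)) = 0.4650/0.6151 = 0.7559.

+0.756c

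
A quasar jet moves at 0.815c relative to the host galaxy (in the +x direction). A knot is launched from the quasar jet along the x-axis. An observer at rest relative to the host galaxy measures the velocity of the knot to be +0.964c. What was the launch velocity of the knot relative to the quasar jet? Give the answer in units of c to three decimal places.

Invert the composition law: u' = (u − v)/(1 − uv/c²).
u' = (0.964 − 0.815) / (1 − (0.964)(0.815)) = 0.1490/0.2143 = 0.6952.

+0.695c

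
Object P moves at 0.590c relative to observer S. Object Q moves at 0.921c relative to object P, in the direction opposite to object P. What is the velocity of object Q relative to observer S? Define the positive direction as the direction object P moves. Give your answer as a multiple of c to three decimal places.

With v = 0.590 and u' = -0.921 (in units of c),
u = (u' + v)/(1 + u'v/c²):
u = (-0.921 + 0.590) / (1 + (-0.921)·0.590) = -0.3310/0.4566 = -0.7249

-0.725c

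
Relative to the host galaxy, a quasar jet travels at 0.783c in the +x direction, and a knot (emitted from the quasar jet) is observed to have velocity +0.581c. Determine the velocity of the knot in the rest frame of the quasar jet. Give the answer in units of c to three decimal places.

-0.371c

Invert the composition law: u' = (u − v)/(1 − uv/c²).
u' = (0.581 − 0.783) / (1 − (0.581)(0.783)) = -0.2020/0.5451 = -0.3706.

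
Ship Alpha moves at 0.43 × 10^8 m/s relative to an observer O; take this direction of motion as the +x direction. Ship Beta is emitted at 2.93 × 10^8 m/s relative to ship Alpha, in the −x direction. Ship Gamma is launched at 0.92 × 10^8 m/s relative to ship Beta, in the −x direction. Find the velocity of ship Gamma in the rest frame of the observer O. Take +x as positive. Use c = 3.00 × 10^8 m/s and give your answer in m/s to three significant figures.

-2.95 × 10^8 m/s

Apply u = (u' + v)/(1 + u'v/c²) successively, working outward toward the observer O.
(Dividing each given speed by c = 3.00 × 10^8 m/s to work in units of c.)
Start: velocity of ship Alpha relative to the observer O = 0.1433c.
Compose with ship Beta (u' = -0.977 in ship Alpha frame): u_1 = (-0.977 + 0.143) / (1 + (-0.977)·0.143) = -0.8333/0.8600 = -0.9690.
Compose with ship Gamma (u' = -0.307 in ship Beta frame): u_2 = (-0.307 + (-0.969)) / (1 + (-0.307)·(-0.969)) = -1.2756/1.2972 = -0.9834.
So u = -0.9834 × 3.00 × 10^8 m/s.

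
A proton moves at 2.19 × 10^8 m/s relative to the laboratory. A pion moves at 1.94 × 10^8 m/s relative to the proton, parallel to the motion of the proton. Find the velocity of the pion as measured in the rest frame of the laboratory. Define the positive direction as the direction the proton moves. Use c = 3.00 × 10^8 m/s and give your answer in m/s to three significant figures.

In units of c (dividing by 3.00 × 10^8 m/s): v = 0.730, u' = 0.647.
u = (u' + v)/(1 + u'v/c²):
u = (0.647 + 0.730) / (1 + 0.647·0.730) = 1.3767/1.4721 = 0.9352
(Galilean addition would give +1.377c, exceeding c.)
Converting back: u = 0.9352 × 3.00 × 10^8 m/s.

2.81 × 10^8 m/s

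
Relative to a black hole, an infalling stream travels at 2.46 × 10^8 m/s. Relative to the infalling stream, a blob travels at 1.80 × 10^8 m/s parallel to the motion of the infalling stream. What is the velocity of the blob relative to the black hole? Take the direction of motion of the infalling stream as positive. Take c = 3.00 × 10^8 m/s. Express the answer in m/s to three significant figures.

In units of c (dividing by 3.00 × 10^8 m/s): v = 0.820, u' = 0.600.
u = (u' + v)/(1 + u'v/c²):
u = (0.600 + 0.820) / (1 + 0.600·0.820) = 1.4200/1.4920 = 0.9517
Converting back: u = 0.9517 × 3.00 × 10^8 m/s.

2.86 × 10^8 m/s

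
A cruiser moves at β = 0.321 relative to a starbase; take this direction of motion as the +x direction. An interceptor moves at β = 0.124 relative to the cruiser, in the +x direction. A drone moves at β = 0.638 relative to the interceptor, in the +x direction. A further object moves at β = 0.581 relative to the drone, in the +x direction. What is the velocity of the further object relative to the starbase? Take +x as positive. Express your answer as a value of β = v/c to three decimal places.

β = 0.954

Apply u = (u' + v)/(1 + u'v/c²) successively, working outward toward the starbase.
Start: velocity of the cruiser relative to the starbase = 0.3210c.
Compose with the interceptor (u' = 0.124 in the cruiser frame): u_1 = (0.124 + 0.321) / (1 + 0.124·0.321) = 0.4450/1.0398 = 0.4280.
Compose with the drone (u' = 0.638 in the interceptor frame): u_2 = (0.638 + 0.428) / (1 + 0.638·0.428) = 1.0660/1.2730 = 0.8373.
Compose with the further object (u' = 0.581 in the drone frame): u_3 = (0.581 + 0.837) / (1 + 0.581·0.837) = 1.4183/1.4865 = 0.9541.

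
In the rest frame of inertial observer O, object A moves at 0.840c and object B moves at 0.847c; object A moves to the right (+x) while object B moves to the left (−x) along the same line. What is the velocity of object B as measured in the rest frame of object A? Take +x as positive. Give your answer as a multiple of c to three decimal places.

-0.986c

β_A = 0.840, β_B = -0.847.
Transform to A's frame with the inverse velocity-addition law: u' = (u − v)/(1 − uv/c²), taking u = β_B and v = β_A.
u' = (-0.847 − 0.840) / (1 − (0.840)(-0.847)) = -1.6870/1.7115 = -0.9857.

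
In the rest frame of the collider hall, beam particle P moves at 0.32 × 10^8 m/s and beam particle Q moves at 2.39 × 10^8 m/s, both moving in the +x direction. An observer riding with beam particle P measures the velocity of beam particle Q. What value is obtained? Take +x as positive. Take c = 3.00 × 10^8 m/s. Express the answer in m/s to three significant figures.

β_A = 0.107, β_B = 0.797 (dividing each by c = 3.00 × 10^8 m/s).
Transform to A's frame with the inverse velocity-addition law: u' = (u − v)/(1 − uv/c²), taking u = β_B and v = β_A.
u' = (0.797 − 0.107) / (1 − (0.107)(0.797)) = 0.6900/0.9150 = 0.7541.
u' = 0.7541 × 3.00 × 10^8 m/s.

+2.26 × 10^8 m/s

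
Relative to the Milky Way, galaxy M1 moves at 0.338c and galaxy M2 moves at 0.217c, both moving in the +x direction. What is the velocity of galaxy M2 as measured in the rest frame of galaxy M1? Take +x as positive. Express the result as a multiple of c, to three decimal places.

β_A = 0.338, β_B = 0.217.
Transform to A's frame with the inverse velocity-addition law: u' = (u − v)/(1 − uv/c²), taking u = β_B and v = β_A.
u' = (0.217 − 0.338) / (1 − (0.338)(0.217)) = -0.1210/0.9267 = -0.1306.

-0.131c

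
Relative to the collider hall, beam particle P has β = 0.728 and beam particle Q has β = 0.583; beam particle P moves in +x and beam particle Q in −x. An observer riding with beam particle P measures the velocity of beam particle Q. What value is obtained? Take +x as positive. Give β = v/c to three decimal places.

β = -0.920

β_A = 0.728, β_B = -0.583.
Transform to A's frame with the inverse velocity-addition law: u' = (u − v)/(1 − uv/c²), taking u = β_B and v = β_A.
u' = (-0.583 − 0.728) / (1 − (0.728)(-0.583)) = -1.3110/1.4244 = -0.9204.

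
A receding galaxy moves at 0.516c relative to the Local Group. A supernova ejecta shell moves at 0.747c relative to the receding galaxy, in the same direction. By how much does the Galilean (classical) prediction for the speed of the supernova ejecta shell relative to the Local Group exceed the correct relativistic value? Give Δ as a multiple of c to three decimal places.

Δ = 0.351c

Galilean: u_cl = 0.747 + 0.516 = 1.2630.
Relativistic: u_rel = (0.747 + 0.516) / (1 + 0.747·0.516) = 1.2630/1.3855 = 0.9116.
Δ = 1.2630 − 0.9116 = 0.3514.
(The classical prediction exceeds c; the relativistic result does not.)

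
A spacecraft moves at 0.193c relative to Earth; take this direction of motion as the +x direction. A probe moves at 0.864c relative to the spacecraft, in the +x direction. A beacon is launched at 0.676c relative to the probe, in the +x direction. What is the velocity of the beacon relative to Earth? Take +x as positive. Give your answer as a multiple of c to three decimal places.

0.981c

Apply u = (u' + v)/(1 + u'v/c²) successively, working outward toward Earth.
Start: velocity of the spacecraft relative to Earth = 0.1930c.
Compose with the probe (u' = 0.864 in the spacecraft frame): u_1 = (0.864 + 0.193) / (1 + 0.864·0.193) = 1.0570/1.1668 = 0.9059.
Compose with the beacon (u' = 0.676 in the probe frame): u_2 = (0.676 + 0.906) / (1 + 0.676·0.906) = 1.5819/1.6124 = 0.9811.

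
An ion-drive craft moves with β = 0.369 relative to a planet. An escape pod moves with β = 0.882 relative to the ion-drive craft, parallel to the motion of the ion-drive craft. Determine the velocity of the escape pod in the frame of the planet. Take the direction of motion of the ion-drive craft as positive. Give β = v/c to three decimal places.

β = 0.944

With v = 0.369 and u' = 0.882 (in units of c),
u = (u' + v)/(1 + u'v/c²):
u = (0.882 + 0.369) / (1 + 0.882·0.369) = 1.2510/1.3255 = 0.9438
(Galilean addition would give +1.251c, exceeding c.)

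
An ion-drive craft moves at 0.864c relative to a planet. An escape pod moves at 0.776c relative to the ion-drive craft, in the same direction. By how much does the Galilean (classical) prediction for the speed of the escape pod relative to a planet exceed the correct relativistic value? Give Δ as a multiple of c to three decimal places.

Galilean: u_cl = 0.776 + 0.864 = 1.6400.
Relativistic: u_rel = (0.776 + 0.864) / (1 + 0.776·0.864) = 1.6400/1.6705 = 0.9818.
Δ = 1.6400 − 0.9818 = 0.6582.
(The classical prediction exceeds c; the relativistic result does not.)

Δ = 0.658c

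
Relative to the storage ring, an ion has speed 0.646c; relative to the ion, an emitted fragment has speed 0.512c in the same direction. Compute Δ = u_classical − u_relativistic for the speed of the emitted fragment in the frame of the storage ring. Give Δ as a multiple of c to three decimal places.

Galilean: u_cl = 0.512 + 0.646 = 1.1580.
Relativistic: u_rel = (0.512 + 0.646) / (1 + 0.512·0.646) = 1.1580/1.3308 = 0.8702.
Δ = 1.1580 − 0.8702 = 0.2878.
(The classical prediction exceeds c; the relativistic result does not.)

Δ = 0.288c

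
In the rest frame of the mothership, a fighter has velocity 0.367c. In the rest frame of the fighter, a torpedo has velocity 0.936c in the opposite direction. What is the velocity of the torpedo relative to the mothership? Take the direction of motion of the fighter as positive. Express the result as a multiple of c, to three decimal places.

With v = 0.367 and u' = -0.936 (in units of c),
u = (u' + v)/(1 + u'v/c²):
u = (-0.936 + 0.367) / (1 + (-0.936)·0.367) = -0.5690/0.6565 = -0.8667
(Galilean addition would give -0.569c.)

-0.867c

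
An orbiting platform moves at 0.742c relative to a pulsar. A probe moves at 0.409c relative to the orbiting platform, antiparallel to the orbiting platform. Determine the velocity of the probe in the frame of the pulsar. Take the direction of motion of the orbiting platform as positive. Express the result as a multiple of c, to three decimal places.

+0.478c

With v = 0.742 and u' = -0.409 (in units of c),
u = (u' + v)/(1 + u'v/c²):
u = (-0.409 + 0.742) / (1 + (-0.409)·0.742) = 0.3330/0.6965 = 0.4781
(Galilean addition would give +0.333c.)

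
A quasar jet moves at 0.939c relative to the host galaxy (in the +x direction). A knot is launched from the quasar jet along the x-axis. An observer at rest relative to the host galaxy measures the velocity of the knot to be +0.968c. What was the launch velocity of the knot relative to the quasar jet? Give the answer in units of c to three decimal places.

+0.319c

Invert the composition law: u' = (u − v)/(1 − uv/c²).
u' = (0.968 − 0.939) / (1 − (0.968)(0.939)) = 0.0290/0.0910 = 0.3185.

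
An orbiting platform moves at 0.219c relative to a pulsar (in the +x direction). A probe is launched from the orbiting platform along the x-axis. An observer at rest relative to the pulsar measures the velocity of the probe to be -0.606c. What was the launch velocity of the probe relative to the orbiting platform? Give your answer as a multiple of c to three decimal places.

Invert the composition law: u' = (u − v)/(1 − uv/c²).
u' = (-0.606 − 0.219) / (1 − (-0.606)(0.219)) = -0.8250/1.1327 = -0.7283.

-0.728c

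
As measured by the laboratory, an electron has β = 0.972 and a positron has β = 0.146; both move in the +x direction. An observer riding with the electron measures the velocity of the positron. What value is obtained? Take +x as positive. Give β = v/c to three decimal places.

β = -0.963

β_A = 0.972, β_B = 0.146.
Transform to A's frame with the inverse velocity-addition law: u' = (u − v)/(1 − uv/c²), taking u = β_B and v = β_A.
u' = (0.146 − 0.972) / (1 − (0.972)(0.146)) = -0.8260/0.8581 = -0.9626.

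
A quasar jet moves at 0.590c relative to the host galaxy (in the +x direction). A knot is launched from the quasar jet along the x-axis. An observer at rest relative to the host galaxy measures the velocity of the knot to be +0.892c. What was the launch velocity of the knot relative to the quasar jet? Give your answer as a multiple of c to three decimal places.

Invert the composition law: u' = (u − v)/(1 − uv/c²).
u' = (0.892 − 0.590) / (1 − (0.892)(0.590)) = 0.3020/0.4737 = 0.6375.

+0.638c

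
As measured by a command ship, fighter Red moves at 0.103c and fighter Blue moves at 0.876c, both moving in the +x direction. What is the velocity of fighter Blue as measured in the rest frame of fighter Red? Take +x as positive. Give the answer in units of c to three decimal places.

β_A = 0.103, β_B = 0.876.
Transform to A's frame with the inverse velocity-addition law: u' = (u − v)/(1 − uv/c²), taking u = β_B and v = β_A.
u' = (0.876 − 0.103) / (1 − (0.103)(0.876)) = 0.7730/0.9098 = 0.8497.

+0.850c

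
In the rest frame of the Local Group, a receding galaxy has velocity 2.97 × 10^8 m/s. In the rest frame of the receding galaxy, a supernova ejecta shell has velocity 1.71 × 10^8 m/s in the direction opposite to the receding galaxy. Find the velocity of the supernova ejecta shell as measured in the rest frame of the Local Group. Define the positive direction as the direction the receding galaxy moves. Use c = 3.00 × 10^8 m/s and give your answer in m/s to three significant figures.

+2.89 × 10^8 m/s

In units of c (dividing by 3.00 × 10^8 m/s): v = 0.990, u' = -0.570.
u = (u' + v)/(1 + u'v/c²):
u = (-0.570 + 0.990) / (1 + (-0.570)·0.990) = 0.4200/0.4357 = 0.9640
Converting back: u = 0.9640 × 3.00 × 10^8 m/s.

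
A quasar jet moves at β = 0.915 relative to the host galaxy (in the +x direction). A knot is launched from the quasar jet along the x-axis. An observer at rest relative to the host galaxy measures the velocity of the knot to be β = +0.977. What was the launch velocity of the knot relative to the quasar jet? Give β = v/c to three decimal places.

Invert the composition law: u' = (u − v)/(1 − uv/c²).
u' = (0.977 − 0.915) / (1 − (0.977)(0.915)) = 0.0620/0.1060 = 0.5847.

β = +0.585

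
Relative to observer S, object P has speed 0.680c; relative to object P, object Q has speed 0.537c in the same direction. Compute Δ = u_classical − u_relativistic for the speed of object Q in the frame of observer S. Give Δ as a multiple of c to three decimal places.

Δ = 0.326c

Galilean: u_cl = 0.537 + 0.680 = 1.2170.
Relativistic: u_rel = (0.537 + 0.680) / (1 + 0.537·0.680) = 1.2170/1.3652 = 0.8915.
Δ = 1.2170 − 0.8915 = 0.3255.
(The classical prediction exceeds c; the relativistic result does not.)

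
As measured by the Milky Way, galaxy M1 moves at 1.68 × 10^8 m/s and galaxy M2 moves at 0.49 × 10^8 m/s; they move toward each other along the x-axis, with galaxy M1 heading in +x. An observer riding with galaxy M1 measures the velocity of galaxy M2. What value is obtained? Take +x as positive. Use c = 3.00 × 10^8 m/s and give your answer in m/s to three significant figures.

β_A = 0.560, β_B = -0.163 (dividing each by c = 3.00 × 10^8 m/s).
Transform to A's frame with the inverse velocity-addition law: u' = (u − v)/(1 − uv/c²), taking u = β_B and v = β_A.
u' = (-0.163 − 0.560) / (1 − (0.560)(-0.163)) = -0.7233/1.0915 = -0.6627.
u' = -0.6627 × 3.00 × 10^8 m/s.

-1.99 × 10^8 m/s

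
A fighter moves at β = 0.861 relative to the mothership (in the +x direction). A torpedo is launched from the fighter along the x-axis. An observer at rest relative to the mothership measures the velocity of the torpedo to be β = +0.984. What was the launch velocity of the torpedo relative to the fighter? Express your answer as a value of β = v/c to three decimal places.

Invert the composition law: u' = (u − v)/(1 − uv/c²).
u' = (0.984 − 0.861) / (1 − (0.984)(0.861)) = 0.1230/0.1528 = 0.8051.

β = +0.805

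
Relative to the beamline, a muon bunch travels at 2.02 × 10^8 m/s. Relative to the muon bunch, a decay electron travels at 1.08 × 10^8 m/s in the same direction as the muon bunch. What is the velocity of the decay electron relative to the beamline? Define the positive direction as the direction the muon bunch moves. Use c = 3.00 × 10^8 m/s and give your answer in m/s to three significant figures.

2.50 × 10^8 m/s

In units of c (dividing by 3.00 × 10^8 m/s): v = 0.673, u' = 0.360.
u = (u' + v)/(1 + u'v/c²):
u = (0.360 + 0.673) / (1 + 0.360·0.673) = 1.0333/1.2424 = 0.8317
Converting back: u = 0.8317 × 3.00 × 10^8 m/s.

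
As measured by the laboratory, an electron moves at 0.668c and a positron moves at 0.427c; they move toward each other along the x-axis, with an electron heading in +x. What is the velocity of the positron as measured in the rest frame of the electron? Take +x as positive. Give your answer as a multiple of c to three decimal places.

β_A = 0.668, β_B = -0.427.
Transform to A's frame with the inverse velocity-addition law: u' = (u − v)/(1 − uv/c²), taking u = β_B and v = β_A.
u' = (-0.427 − 0.668) / (1 − (0.668)(-0.427)) = -1.0950/1.2852 = -0.8520.

-0.852c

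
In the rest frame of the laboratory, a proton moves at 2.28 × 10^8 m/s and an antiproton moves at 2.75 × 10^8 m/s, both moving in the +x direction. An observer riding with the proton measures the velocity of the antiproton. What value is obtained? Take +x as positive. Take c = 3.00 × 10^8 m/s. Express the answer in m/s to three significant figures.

β_A = 0.760, β_B = 0.917 (dividing each by c = 3.00 × 10^8 m/s).
Transform to A's frame with the inverse velocity-addition law: u' = (u − v)/(1 − uv/c²), taking u = β_B and v = β_A.
u' = (0.917 − 0.760) / (1 − (0.760)(0.917)) = 0.1567/0.3033 = 0.5165.
u' = 0.5165 × 3.00 × 10^8 m/s.

+1.55 × 10^8 m/s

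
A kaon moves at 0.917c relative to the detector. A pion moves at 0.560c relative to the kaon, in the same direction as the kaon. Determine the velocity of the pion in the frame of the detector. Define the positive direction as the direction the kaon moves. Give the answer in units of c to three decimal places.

With v = 0.917 and u' = 0.560 (in units of c),
u = (u' + v)/(1 + u'v/c²):
u = (0.560 + 0.917) / (1 + 0.560·0.917) = 1.4770/1.5135 = 0.9759

0.976c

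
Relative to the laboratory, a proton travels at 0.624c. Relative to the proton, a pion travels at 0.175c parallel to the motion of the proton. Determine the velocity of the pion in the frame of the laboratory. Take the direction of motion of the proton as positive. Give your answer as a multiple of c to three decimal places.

With v = 0.624 and u' = 0.175 (in units of c),
u = (u' + v)/(1 + u'v/c²):
u = (0.175 + 0.624) / (1 + 0.175·0.624) = 0.7990/1.1092 = 0.7203
(Galilean addition would give +0.799c.)

0.720c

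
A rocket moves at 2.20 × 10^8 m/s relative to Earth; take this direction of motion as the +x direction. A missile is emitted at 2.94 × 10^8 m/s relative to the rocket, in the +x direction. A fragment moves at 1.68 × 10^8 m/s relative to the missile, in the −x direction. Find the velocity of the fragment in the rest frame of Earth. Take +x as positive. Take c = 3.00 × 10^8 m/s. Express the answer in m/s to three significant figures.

+2.97 × 10^8 m/s

Apply u = (u' + v)/(1 + u'v/c²) successively, working outward toward Earth.
(Dividing each given speed by c = 3.00 × 10^8 m/s to work in units of c.)
Start: velocity of the rocket relative to Earth = 0.7333c.
Compose with the missile (u' = 0.980 in the rocket frame): u_1 = (0.980 + 0.733) / (1 + 0.980·0.733) = 1.7133/1.7187 = 0.9969.
Compose with the fragment (u' = -0.560 in the missile frame): u_2 = (-0.560 + 0.997) / (1 + (-0.560)·0.997) = 0.4369/0.4417 = 0.9890.
So u = 0.9890 × 3.00 × 10^8 m/s.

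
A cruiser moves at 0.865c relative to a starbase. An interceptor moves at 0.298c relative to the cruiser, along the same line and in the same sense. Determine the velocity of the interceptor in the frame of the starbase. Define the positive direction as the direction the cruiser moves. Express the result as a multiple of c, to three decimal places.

With v = 0.865 and u' = 0.298 (in units of c),
u = (u' + v)/(1 + u'v/c²):
u = (0.298 + 0.865) / (1 + 0.298·0.865) = 1.1630/1.2578 = 0.9247
(Galilean addition would give +1.163c, exceeding c.)

0.925c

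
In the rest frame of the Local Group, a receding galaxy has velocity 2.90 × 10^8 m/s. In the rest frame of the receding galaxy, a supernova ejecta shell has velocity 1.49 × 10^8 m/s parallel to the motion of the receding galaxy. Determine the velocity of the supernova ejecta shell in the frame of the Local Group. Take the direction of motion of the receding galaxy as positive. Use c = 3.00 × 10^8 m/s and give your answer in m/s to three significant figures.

2.97 × 10^8 m/s

In units of c (dividing by 3.00 × 10^8 m/s): v = 0.967, u' = 0.497.
u = (u' + v)/(1 + u'v/c²):
u = (0.497 + 0.967) / (1 + 0.497·0.967) = 1.4633/1.4801 = 0.9887
(Galilean addition would give +1.463c, exceeding c.)
Converting back: u = 0.9887 × 3.00 × 10^8 m/s.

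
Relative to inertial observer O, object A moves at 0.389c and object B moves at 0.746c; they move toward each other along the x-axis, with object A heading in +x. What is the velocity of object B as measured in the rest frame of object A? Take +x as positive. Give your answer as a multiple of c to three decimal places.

β_A = 0.389, β_B = -0.746.
Transform to A's frame with the inverse velocity-addition law: u' = (u − v)/(1 − uv/c²), taking u = β_B and v = β_A.
u' = (-0.746 − 0.389) / (1 − (0.389)(-0.746)) = -1.1350/1.2902 = -0.8797.

-0.880c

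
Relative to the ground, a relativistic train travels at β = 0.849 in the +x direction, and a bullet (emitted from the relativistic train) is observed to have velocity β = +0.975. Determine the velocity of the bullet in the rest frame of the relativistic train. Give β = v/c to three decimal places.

β = +0.732

Invert the composition law: u' = (u − v)/(1 − uv/c²).
u' = (0.975 − 0.849) / (1 − (0.975)(0.849)) = 0.1260/0.1722 = 0.7316.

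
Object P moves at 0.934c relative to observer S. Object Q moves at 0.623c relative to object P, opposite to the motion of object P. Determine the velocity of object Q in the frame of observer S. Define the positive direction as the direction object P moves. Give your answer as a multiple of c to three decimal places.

+0.744c

With v = 0.934 and u' = -0.623 (in units of c),
u = (u' + v)/(1 + u'v/c²):
u = (-0.623 + 0.934) / (1 + (-0.623)·0.934) = 0.3110/0.4181 = 0.7438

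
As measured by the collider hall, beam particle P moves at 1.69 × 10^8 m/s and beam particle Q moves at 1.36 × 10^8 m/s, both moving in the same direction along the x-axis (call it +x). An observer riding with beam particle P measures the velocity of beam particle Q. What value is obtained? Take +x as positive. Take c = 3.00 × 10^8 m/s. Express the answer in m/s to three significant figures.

-4.43 × 10^7 m/s

β_A = 0.563, β_B = 0.453 (dividing each by c = 3.00 × 10^8 m/s).
Transform to A's frame with the inverse velocity-addition law: u' = (u − v)/(1 − uv/c²), taking u = β_B and v = β_A.
u' = (0.453 − 0.563) / (1 − (0.563)(0.453)) = -0.1100/0.7446 = -0.1477.
u' = -0.1477 × 3.00 × 10^8 m/s.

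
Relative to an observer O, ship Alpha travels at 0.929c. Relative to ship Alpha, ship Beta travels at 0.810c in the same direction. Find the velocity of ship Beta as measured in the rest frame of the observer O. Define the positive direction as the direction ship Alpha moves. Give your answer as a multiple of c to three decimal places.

0.992c

With v = 0.929 and u' = 0.810 (in units of c),
u = (u' + v)/(1 + u'v/c²):
u = (0.810 + 0.929) / (1 + 0.810·0.929) = 1.7390/1.7525 = 0.9923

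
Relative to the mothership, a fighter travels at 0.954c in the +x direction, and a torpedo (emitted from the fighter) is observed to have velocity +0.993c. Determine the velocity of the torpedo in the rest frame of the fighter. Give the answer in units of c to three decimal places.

+0.740c

Invert the composition law: u' = (u − v)/(1 − uv/c²).
u' = (0.993 − 0.954) / (1 − (0.993)(0.954)) = 0.0390/0.0527 = 0.7403.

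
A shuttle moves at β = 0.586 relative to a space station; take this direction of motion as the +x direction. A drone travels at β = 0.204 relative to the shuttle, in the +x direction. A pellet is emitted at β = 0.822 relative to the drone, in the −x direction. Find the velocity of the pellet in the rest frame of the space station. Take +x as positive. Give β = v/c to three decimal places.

Apply u = (u' + v)/(1 + u'v/c²) successively, working outward toward the space station.
Start: velocity of the shuttle relative to the space station = 0.5860c.
Compose with the drone (u' = 0.204 in the shuttle frame): u_1 = (0.204 + 0.586) / (1 + 0.204·0.586) = 0.7900/1.1195 = 0.7056.
Compose with the pellet (u' = -0.822 in the drone frame): u_2 = (-0.822 + 0.706) / (1 + (-0.822)·0.706) = -0.1164/0.4200 = -0.2771.

β = -0.277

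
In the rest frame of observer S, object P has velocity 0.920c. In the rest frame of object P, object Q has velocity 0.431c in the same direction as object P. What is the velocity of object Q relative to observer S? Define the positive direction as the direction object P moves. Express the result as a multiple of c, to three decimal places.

With v = 0.920 and u' = 0.431 (in units of c),
u = (u' + v)/(1 + u'v/c²):
u = (0.431 + 0.920) / (1 + 0.431·0.920) = 1.3510/1.3965 = 0.9674
(Galilean addition would give +1.351c, exceeding c.)

0.967c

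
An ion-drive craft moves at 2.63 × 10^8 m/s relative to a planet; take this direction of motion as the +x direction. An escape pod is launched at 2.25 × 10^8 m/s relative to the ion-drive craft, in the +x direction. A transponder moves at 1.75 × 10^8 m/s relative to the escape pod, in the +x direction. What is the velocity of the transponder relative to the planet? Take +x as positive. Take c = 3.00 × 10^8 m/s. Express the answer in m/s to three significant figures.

2.99 × 10^8 m/s

Apply u = (u' + v)/(1 + u'v/c²) successively, working outward toward the planet.
(Dividing each given speed by c = 3.00 × 10^8 m/s to work in units of c.)
Start: velocity of the ion-drive craft relative to the planet = 0.8767c.
Compose with the escape pod (u' = 0.750 in the ion-drive craft frame): u_1 = (0.750 + 0.877) / (1 + 0.750·0.877) = 1.6267/1.6575 = 0.9814.
Compose with the transponder (u' = 0.583 in the escape pod frame): u_2 = (0.583 + 0.981) / (1 + 0.583·0.981) = 1.5647/1.5725 = 0.9951.
So u = 0.9951 × 3.00 × 10^8 m/s.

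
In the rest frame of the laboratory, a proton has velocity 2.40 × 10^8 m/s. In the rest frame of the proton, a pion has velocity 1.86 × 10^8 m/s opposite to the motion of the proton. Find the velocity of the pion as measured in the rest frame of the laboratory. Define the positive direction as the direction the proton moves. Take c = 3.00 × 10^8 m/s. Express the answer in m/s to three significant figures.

+1.07 × 10^8 m/s

In units of c (dividing by 3.00 × 10^8 m/s): v = 0.800, u' = -0.620.
u = (u' + v)/(1 + u'v/c²):
u = (-0.620 + 0.800) / (1 + (-0.620)·0.800) = 0.1800/0.5040 = 0.3571
Converting back: u = 0.3571 × 3.00 × 10^8 m/s.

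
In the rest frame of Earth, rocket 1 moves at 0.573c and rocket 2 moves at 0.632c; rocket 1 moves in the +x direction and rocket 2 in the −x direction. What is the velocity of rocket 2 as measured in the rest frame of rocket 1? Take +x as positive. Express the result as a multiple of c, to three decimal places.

-0.885c

β_A = 0.573, β_B = -0.632.
Transform to A's frame with the inverse velocity-addition law: u' = (u − v)/(1 − uv/c²), taking u = β_B and v = β_A.
u' = (-0.632 − 0.573) / (1 − (0.573)(-0.632)) = -1.2050/1.3621 = -0.8846.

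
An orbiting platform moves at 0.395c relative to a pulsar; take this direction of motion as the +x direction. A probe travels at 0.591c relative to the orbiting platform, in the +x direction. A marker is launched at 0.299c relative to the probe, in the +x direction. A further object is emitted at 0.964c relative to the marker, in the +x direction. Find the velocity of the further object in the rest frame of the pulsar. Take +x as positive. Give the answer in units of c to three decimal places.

Apply u = (u' + v)/(1 + u'v/c²) successively, working outward toward the pulsar.
Start: velocity of the orbiting platform relative to the pulsar = 0.3950c.
Compose with the probe (u' = 0.591 in the orbiting platform frame): u_1 = (0.591 + 0.395) / (1 + 0.591·0.395) = 0.9860/1.2334 = 0.7994.
Compose with the marker (u' = 0.299 in the probe frame): u_2 = (0.299 + 0.799) / (1 + 0.299·0.799) = 1.0984/1.2390 = 0.8865.
Compose with the further object (u' = 0.964 in the marker frame): u_3 = (0.964 + 0.886) / (1 + 0.964·0.886) = 1.8505/1.8546 = 0.9978.

0.998c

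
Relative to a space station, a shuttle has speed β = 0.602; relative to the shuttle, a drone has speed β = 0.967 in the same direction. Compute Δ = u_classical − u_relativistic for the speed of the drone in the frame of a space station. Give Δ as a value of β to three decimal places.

Δ = 0.577

Galilean: u_cl = 0.967 + 0.602 = 1.5690.
Relativistic: u_rel = (0.967 + 0.602) / (1 + 0.967·0.602) = 1.5690/1.5821 = 0.9917.
Δ = 1.5690 − 0.9917 = 0.5773.
(The classical prediction exceeds c; the relativistic result does not.)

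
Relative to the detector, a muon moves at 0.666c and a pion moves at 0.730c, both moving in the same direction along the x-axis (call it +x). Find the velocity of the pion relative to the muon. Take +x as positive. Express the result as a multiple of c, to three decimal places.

β_A = 0.666, β_B = 0.730.
Transform to A's frame with the inverse velocity-addition law: u' = (u − v)/(1 − uv/c²), taking u = β_B and v = β_A.
u' = (0.730 − 0.666) / (1 − (0.666)(0.730)) = 0.0640/0.5138 = 0.1246.

+0.125c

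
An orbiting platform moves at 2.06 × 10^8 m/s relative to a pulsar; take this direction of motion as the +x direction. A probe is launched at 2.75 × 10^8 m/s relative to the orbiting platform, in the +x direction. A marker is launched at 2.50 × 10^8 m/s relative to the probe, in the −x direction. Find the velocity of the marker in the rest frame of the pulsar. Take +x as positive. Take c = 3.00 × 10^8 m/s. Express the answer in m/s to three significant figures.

Apply u = (u' + v)/(1 + u'v/c²) successively, working outward toward the pulsar.
(Dividing each given speed by c = 3.00 × 10^8 m/s to work in units of c.)
Start: velocity of the orbiting platform relative to the pulsar = 0.6867c.
Compose with the probe (u' = 0.917 in the orbiting platform frame): u_1 = (0.917 + 0.687) / (1 + 0.917·0.687) = 1.6033/1.6294 = 0.9840.
Compose with the marker (u' = -0.833 in the probe frame): u_2 = (-0.833 + 0.984) / (1 + (-0.833)·0.984) = 0.1506/0.1800 = 0.8368.
So u = 0.8368 × 3.00 × 10^8 m/s.

+2.51 × 10^8 m/s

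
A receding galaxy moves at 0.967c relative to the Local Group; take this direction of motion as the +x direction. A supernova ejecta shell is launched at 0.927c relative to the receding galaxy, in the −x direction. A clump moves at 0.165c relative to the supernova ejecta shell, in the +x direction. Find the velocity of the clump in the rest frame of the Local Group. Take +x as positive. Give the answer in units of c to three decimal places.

+0.518c

Apply u = (u' + v)/(1 + u'v/c²) successively, working outward toward the Local Group.
Start: velocity of the receding galaxy relative to the Local Group = 0.9670c.
Compose with the supernova ejecta shell (u' = -0.927 in the receding galaxy frame): u_1 = (-0.927 + 0.967) / (1 + (-0.927)·0.967) = 0.0400/0.1036 = 0.3861.
Compose with the clump (u' = 0.165 in the supernova ejecta shell frame): u_2 = (0.165 + 0.386) / (1 + 0.165·0.386) = 0.5511/1.0637 = 0.5181.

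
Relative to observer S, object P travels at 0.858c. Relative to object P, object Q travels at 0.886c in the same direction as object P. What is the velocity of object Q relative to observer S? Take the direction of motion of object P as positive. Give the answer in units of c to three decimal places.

With v = 0.858 and u' = 0.886 (in units of c),
u = (u' + v)/(1 + u'v/c²):
u = (0.886 + 0.858) / (1 + 0.886·0.858) = 1.7440/1.7602 = 0.9908
(Galilean addition would give +1.744c, exceeding c.)

0.991c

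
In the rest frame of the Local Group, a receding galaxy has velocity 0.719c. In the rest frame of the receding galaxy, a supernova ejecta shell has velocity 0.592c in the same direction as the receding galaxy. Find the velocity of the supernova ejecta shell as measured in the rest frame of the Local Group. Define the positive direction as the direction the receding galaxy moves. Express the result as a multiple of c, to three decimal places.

With v = 0.719 and u' = 0.592 (in units of c),
u = (u' + v)/(1 + u'v/c²):
u = (0.592 + 0.719) / (1 + 0.592·0.719) = 1.3110/1.4256 = 0.9196
(Galilean addition would give +1.311c, exceeding c.)

0.920c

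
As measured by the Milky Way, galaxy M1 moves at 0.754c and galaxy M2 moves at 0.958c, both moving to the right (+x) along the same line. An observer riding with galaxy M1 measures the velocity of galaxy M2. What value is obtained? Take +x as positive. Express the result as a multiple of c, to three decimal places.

β_A = 0.754, β_B = 0.958.
Transform to A's frame with the inverse velocity-addition law: u' = (u − v)/(1 − uv/c²), taking u = β_B and v = β_A.
u' = (0.958 − 0.754) / (1 − (0.754)(0.958)) = 0.2040/0.2777 = 0.7347.

+0.735c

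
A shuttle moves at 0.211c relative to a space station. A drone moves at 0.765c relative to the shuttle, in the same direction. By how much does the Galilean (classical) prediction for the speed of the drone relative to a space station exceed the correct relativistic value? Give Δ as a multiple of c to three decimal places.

Δ = 0.136c

Galilean: u_cl = 0.765 + 0.211 = 0.9760.
Relativistic: u_rel = (0.765 + 0.211) / (1 + 0.765·0.211) = 0.9760/1.1614 = 0.8404.
Δ = 0.9760 − 0.8404 = 0.1356.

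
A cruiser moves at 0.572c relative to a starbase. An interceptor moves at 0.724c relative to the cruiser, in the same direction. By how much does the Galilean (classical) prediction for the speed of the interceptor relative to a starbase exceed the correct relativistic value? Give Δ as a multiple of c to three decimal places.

Δ = 0.380c

Galilean: u_cl = 0.724 + 0.572 = 1.2960.
Relativistic: u_rel = (0.724 + 0.572) / (1 + 0.724·0.572) = 1.2960/1.4141 = 0.9165.
Δ = 1.2960 − 0.9165 = 0.3795.
(The classical prediction exceeds c; the relativistic result does not.)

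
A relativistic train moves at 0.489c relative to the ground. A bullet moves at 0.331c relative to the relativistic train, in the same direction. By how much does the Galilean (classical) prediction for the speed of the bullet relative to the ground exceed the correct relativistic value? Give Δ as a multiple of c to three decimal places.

Galilean: u_cl = 0.331 + 0.489 = 0.8200.
Relativistic: u_rel = (0.331 + 0.489) / (1 + 0.331·0.489) = 0.8200/1.1619 = 0.7058.
Δ = 0.8200 − 0.7058 = 0.1142.

Δ = 0.114c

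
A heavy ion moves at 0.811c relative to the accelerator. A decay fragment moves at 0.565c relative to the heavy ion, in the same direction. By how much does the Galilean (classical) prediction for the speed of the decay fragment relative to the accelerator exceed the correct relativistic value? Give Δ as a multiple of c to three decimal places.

Δ = 0.432c

Galilean: u_cl = 0.565 + 0.811 = 1.3760.
Relativistic: u_rel = (0.565 + 0.811) / (1 + 0.565·0.811) = 1.3760/1.4582 = 0.9436.
Δ = 1.3760 − 0.9436 = 0.4324.
(The classical prediction exceeds c; the relativistic result does not.)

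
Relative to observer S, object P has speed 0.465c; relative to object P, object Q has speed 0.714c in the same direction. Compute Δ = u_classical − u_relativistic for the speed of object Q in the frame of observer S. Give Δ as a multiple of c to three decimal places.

Δ = 0.294c

Galilean: u_cl = 0.714 + 0.465 = 1.1790.
Relativistic: u_rel = (0.714 + 0.465) / (1 + 0.714·0.465) = 1.1790/1.3320 = 0.8851.
Δ = 1.1790 − 0.8851 = 0.2939.
(The classical prediction exceeds c; the relativistic result does not.)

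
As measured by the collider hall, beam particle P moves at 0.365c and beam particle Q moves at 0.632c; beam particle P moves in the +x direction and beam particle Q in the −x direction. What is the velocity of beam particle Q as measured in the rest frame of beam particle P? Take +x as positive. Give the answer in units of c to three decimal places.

-0.810c

β_A = 0.365, β_B = -0.632.
Transform to A's frame with the inverse velocity-addition law: u' = (u − v)/(1 − uv/c²), taking u = β_B and v = β_A.
u' = (-0.632 − 0.365) / (1 − (0.365)(-0.632)) = -0.9970/1.2307 = -0.8101.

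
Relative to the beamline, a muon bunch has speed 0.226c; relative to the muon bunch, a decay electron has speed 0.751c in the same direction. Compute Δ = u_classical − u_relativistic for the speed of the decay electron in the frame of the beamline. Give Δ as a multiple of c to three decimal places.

Galilean: u_cl = 0.751 + 0.226 = 0.9770.
Relativistic: u_rel = (0.751 + 0.226) / (1 + 0.751·0.226) = 0.9770/1.1697 = 0.8352.
Δ = 0.9770 − 0.8352 = 0.1418.

Δ = 0.142c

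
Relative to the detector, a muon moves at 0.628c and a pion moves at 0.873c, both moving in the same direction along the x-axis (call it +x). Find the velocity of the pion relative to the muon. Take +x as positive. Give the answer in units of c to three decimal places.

β_A = 0.628, β_B = 0.873.
Transform to A's frame with the inverse velocity-addition law: u' = (u − v)/(1 − uv/c²), taking u = β_B and v = β_A.
u' = (0.873 − 0.628) / (1 − (0.628)(0.873)) = 0.2450/0.4518 = 0.5423.

+0.542c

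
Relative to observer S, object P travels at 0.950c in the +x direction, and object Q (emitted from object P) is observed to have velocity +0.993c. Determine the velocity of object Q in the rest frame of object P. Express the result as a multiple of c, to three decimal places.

Invert the composition law: u' = (u − v)/(1 − uv/c²).
u' = (0.993 − 0.950) / (1 − (0.993)(0.950)) = 0.0430/0.0566 = 0.7590.

+0.759c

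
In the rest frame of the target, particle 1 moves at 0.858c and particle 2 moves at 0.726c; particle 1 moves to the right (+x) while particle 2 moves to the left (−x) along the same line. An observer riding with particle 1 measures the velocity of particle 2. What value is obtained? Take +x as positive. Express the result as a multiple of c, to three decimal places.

β_A = 0.858, β_B = -0.726.
Transform to A's frame with the inverse velocity-addition law: u' = (u − v)/(1 − uv/c²), taking u = β_B and v = β_A.
u' = (-0.726 − 0.858) / (1 − (0.858)(-0.726)) = -1.5840/1.6229 = -0.9760.

-0.976c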